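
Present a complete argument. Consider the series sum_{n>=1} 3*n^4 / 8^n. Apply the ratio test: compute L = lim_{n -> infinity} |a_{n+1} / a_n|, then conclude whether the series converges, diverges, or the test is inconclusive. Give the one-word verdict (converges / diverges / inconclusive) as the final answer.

Let a_n denote the general term. Form the ratio a_{n+1}/a_n and simplify:
a_{n+1}/a_n = (n + 1)^4/(8*n^4)
Take the limit as n -> infinity: L = 1/8.
Since L = 1/8 < 1, the ratio test implies the series converges.

converges


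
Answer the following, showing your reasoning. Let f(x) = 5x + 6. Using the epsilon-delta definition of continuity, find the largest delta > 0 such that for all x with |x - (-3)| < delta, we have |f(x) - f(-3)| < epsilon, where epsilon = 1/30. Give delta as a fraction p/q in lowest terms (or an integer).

We compute f(-3) = 5*(-3) + 6 = -9.
|f(x) - f(-3)| = |5x + 6 - (-9)| = |5(x - (-3))| = 5|x - (-3)|.
We need 5|x - (-3)| < 1/30, i.e. |x - (-3)| < 1/30 / 5 = 1/150.
So any delta <= 1/150 works. Conversely, if delta > 1/150, then x = -3 + 1/150 satisfies |x - (-3)| = 1/150 < delta but |f(x) - f(-3)| = 5 * 1/150 = 1/30, which is not < 1/30; so no larger delta works.
Hence the largest such delta is 1/150.

1/150


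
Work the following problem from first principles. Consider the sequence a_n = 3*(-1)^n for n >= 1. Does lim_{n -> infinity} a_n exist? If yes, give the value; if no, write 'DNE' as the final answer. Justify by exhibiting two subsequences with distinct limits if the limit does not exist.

Examine the behaviour of a_n along subsequences.
Even-n subsequence a_{2k} = 3 -> 3. Odd-n subsequence a_{2k+1} = -3 -> -3.
Since these two subsequential limits are 3 and -3, distinct, the full sequence cannot converge (a convergent sequence has all subsequences tending to the same limit). So lim a_n does not exist.

DNE


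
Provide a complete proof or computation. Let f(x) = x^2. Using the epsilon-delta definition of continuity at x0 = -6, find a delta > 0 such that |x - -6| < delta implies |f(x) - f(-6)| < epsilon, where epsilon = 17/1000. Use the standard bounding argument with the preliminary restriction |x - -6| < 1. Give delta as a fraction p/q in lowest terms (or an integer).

Factor: |x^2 - (-6)^2| = |x - -6| * |x + -6|.
Impose |x - -6| < 1 first. Then |x + -6| = |(x - -6) + 2*(-6)| <= |x - -6| + 2*|-6| < 1 + 12 = 13.
So |x^2 - (-6)^2| < delta * 13.
We need delta * 13 <= 17/1000, i.e. delta <= 17/1000/13 = 17/13000.
Since 17/13000 < 1, this is tighter than 1; take delta = 17/13000.
So delta = 17/13000 works.

17/13000


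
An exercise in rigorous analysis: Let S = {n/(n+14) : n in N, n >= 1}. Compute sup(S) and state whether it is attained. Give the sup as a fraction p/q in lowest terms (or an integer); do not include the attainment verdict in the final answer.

Analysis:
- Values: 1/15, 1/8, 3/17, 2/9, ... strictly increasing.
- Minimum is 1/15 (n=1); inf = 1/15 (attained).
- n/(n+14) = 1 - 14/(n+14) -> 1 from below as n -> infinity, and never equals 1.
- So sup = 1 (not attained).
Conclusion: sup(S) = 1, not attained in S.

1


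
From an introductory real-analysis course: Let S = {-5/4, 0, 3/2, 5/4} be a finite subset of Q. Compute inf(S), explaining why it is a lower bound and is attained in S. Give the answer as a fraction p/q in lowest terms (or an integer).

S is finite, so inf(S) = min(S).
Sorted increasing:
-5/4, 0, 5/4, 3/2
The extremum is -5/4.
For every x in S, x >= -5/4. And -5/4 is in S, so it is attained.
Therefore inf(S) = -5/4.

-5/4


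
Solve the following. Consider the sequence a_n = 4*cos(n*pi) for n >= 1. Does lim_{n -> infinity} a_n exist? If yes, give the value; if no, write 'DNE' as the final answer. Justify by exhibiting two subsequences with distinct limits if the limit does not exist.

Examine the behaviour of a_n along subsequences.
cos(n*pi) = (-1)^n, so a_n = 4*(-1)^n. a_{2k} = 4 -> 4. a_{2k+1} = -4 -> -4.
Since these two subsequential limits are 4 and -4, distinct, the full sequence cannot converge (a convergent sequence has all subsequences tending to the same limit). So lim a_n does not exist.

DNE


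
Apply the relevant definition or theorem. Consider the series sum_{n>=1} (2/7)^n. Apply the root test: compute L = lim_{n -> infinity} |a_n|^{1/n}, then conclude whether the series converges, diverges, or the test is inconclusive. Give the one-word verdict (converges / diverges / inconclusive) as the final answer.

Let a_n denote the general term. Form |a_n|^(1/n) and simplify:
|a_n|^(1/n) = 2/7
Take the limit as n -> infinity: L = 2/7.
Since L = 2/7 < 1, the root test implies convergence.

converges


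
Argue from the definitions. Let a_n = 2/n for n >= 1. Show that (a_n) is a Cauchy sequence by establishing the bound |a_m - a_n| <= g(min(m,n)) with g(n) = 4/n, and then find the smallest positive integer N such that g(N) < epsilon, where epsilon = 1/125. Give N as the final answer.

For any m, n >= 1, by the triangle inequality:
|a_m - a_n| = |2/m - 2/n| <= 2*1/m + 2*1/n <= 4/min(m,n).
So g(n) = 4/n bounds the Cauchy difference. Since g(n) -> 0, (a_n) is Cauchy.
Now solve g(N) < 1/125: 4/N < 1/125 <=> N > 4 / (1/125) = 500.
The smallest integer strictly greater than 500 is N = 501.
Check: g(501) = 4/501 = 4/501 < 1/125; g(500) = 1/125 >= 1/125. So N = 501.

501


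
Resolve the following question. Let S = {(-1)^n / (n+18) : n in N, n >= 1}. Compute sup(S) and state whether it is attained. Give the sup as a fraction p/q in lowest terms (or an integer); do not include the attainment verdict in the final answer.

Analysis:
- Values: -1/19, 1/20, -1/21, 1/22, -1/23, ...
- Positive terms (even n): 1/(2+18), 1/(4+18), ... decreasing -> max = 1/20 (n=2).
- Negative terms (odd n): -1/(1+18), -1/(3+18), ... increasing -> min = -1/19 (n=1).
- So sup = 1/20 (attained at n=2); inf = -1/19 (attained at n=1).
Conclusion: sup(S) = 1/20, attained in S.

1/20


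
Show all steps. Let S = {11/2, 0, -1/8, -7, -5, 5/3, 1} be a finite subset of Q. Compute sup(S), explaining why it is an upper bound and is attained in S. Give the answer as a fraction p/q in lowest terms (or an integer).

S is finite, so sup(S) = max(S).
Sorted decreasing:
11/2, 5/3, 1, 0, -1/8, -5, -7
The extremum is 11/2.
For every x in S, x <= 11/2. And 11/2 is in S, so it is attained.
Therefore sup(S) = 11/2.

11/2


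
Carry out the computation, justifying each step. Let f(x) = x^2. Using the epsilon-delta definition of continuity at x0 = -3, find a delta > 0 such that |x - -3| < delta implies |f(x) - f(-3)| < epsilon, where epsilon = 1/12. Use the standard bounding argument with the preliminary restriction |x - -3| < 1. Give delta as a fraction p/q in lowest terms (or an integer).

Factor: |x^2 - (-3)^2| = |x - -3| * |x + -3|.
Impose |x - -3| < 1 first. Then |x + -3| = |(x - -3) + 2*(-3)| <= |x - -3| + 2*|-3| < 1 + 6 = 7.
So |x^2 - (-3)^2| < delta * 7.
We need delta * 7 <= 1/12, i.e. delta <= 1/12/7 = 1/84.
Since 1/84 < 1, this is tighter than 1; take delta = 1/84.
So delta = 1/84 works.

1/84


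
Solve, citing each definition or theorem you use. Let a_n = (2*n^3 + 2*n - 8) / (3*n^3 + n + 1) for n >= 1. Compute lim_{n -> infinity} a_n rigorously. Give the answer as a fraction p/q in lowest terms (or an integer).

Divide numerator and denominator by n^3, the highest power:
numerator / n^3 = 2 + 2/n^2 - 8/n^3
denominator / n^3 = 3 + n^(-2) + n^(-3)
As n -> infinity, all terms of the form c/n^k (k >= 1) tend to 0.
So numerator / n^3 -> 2 and denominator / n^3 -> 3.
Therefore lim a_n = 2/3.

2/3


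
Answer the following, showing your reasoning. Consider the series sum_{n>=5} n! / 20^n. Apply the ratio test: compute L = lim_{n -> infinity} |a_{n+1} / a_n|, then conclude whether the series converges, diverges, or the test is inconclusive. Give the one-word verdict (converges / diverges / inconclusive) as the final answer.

Let a_n denote the general term. Form the ratio a_{n+1}/a_n and simplify:
a_{n+1}/a_n = n/20 + 1/20
Take the limit as n -> infinity: L = infinity.
Since L = infinity > 1 (or L = infinity), the ratio test implies the series diverges.

diverges


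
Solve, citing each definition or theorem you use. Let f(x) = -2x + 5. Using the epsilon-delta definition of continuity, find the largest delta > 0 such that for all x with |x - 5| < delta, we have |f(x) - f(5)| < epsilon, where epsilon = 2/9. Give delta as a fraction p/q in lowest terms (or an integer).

We compute f(5) = -2*(5) + 5 = -5.
|f(x) - f(5)| = |-2x + 5 - (-5)| = |-2(x - 5)| = 2|x - 5|.
We need 2|x - 5| < 2/9, i.e. |x - 5| < 2/9 / 2 = 1/9.
So any delta <= 1/9 works. Conversely, if delta > 1/9, then x = 5 + 1/9 satisfies |x - 5| = 1/9 < delta but |f(x) - f(5)| = 2 * 1/9 = 2/9, which is not < 2/9; so no larger delta works.
Hence the largest such delta is 1/9.

1/9


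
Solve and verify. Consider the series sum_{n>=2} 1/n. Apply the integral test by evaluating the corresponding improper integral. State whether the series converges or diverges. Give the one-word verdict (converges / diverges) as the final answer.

Let f(x) = 1/x. Then f is positive, continuous, and decreasing on [2, infinity), so the integral test applies.
Compute the improper integral int_{2}^infinity f(x) dx:
  antiderivative F(x) = log(x).
  As x -> infinity, log(x) -> infinity.
  So int = infinity - log(2) = infinity. By the integral test, the series diverges.

diverges


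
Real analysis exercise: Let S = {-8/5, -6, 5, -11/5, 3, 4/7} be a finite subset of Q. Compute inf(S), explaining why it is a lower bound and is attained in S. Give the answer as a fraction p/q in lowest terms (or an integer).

S is finite, so inf(S) = min(S).
Sorted increasing:
-6, -11/5, -8/5, 4/7, 3, 5
The extremum is -6.
For every x in S, x >= -6. And -6 is in S, so it is attained.
Therefore inf(S) = -6.

-6


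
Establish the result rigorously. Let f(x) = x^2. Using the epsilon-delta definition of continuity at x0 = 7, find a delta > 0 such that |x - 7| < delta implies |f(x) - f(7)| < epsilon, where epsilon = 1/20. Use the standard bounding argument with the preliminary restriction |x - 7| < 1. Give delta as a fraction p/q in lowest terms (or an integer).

Factor: |x^2 - (7)^2| = |x - 7| * |x + 7|.
Impose |x - 7| < 1 first. Then |x + 7| = |(x - 7) + 2*(7)| <= |x - 7| + 2*|7| < 1 + 14 = 15.
So |x^2 - (7)^2| < delta * 15.
We need delta * 15 <= 1/20, i.e. delta <= 1/20/15 = 1/300.
Since 1/300 < 1, this is tighter than 1; take delta = 1/300.
So delta = 1/300 works.

1/300


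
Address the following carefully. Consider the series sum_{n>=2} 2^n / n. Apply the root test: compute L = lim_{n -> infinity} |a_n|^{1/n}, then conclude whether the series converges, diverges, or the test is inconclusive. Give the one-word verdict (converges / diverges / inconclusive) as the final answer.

Let a_n denote the general term. Form |a_n|^(1/n) and simplify:
|a_n|^(1/n) = 2/n^(1/n)
Take the limit as n -> infinity: L = 2.
Since L = 2 > 1, the root test implies divergence.

diverges


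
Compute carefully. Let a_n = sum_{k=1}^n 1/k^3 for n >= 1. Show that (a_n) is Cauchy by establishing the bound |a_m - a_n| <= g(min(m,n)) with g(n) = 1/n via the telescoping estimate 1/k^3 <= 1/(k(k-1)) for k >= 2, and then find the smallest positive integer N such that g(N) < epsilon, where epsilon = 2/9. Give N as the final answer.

For m > n >= 1: |a_m - a_n| = sum_{k=n+1}^m 1/k^3.
Use 1/k^3 <= 1/(k(k-1)) = 1/(k-1) - 1/k for k >= 2 (which holds since k^3 >= k^2 >= k(k-1) for k >= 2):
sum_{k=n+1}^m 1/k^3 <= sum_{k=n+1}^m (1/(k-1) - 1/k) = 1/n - 1/m <= 1/n.
By symmetry the same bound holds with n,m swapped, so |a_m - a_n| <= 1/min(m,n) = g(min(m,n)). Since g(n) -> 0, (a_n) is Cauchy.
Now solve g(N) < 2/9: 1/N < 2/9 <=> N > 1/(2/9) = 9/2.
The smallest integer strictly greater than 9/2 is N = 5.
Check: g(5) = 1/5 < 2/9; g(4) = 1/4 >= 2/9. So N = 5.

5


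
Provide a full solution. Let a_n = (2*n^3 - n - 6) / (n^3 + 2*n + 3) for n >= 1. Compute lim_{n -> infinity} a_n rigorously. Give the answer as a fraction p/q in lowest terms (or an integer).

Divide numerator and denominator by n^3, the highest power:
numerator / n^3 = 2 - 1/n^2 - 6/n^3
denominator / n^3 = 1 + 2/n^2 + 3/n^3
As n -> infinity, all terms of the form c/n^k (k >= 1) tend to 0.
So numerator / n^3 -> 2 and denominator / n^3 -> 1.
Therefore lim a_n = 2.

2


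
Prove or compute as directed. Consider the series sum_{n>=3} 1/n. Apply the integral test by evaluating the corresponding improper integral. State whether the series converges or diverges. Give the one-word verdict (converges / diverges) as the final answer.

Let f(x) = 1/x. Then f is positive, continuous, and decreasing on [3, infinity), so the integral test applies.
Compute the improper integral int_{3}^infinity f(x) dx:
  antiderivative F(x) = log(x).
  As x -> infinity, log(x) -> infinity.
  So int = infinity - log(3) = infinity. By the integral test, the series diverges.

diverges


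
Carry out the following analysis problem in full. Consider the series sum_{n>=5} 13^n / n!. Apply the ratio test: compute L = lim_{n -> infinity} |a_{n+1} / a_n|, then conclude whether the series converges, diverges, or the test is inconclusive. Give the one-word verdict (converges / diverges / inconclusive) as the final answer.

Let a_n denote the general term. Form the ratio a_{n+1}/a_n and simplify:
a_{n+1}/a_n = 13/(n + 1)
Take the limit as n -> infinity: L = 0.
Since L = 0 < 1, the ratio test implies the series converges.

converges


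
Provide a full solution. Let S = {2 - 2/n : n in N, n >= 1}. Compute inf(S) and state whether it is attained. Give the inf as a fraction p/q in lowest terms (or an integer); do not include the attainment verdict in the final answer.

Analysis:
- Values: 0, 1, 4/3, 3/2, ... strictly increasing.
- Minimum is 0 (n=1); inf = 0 (attained).
- 2 - 2/n -> 2 from below; sup = 2, not attained.
Conclusion: inf(S) = 0, attained in S.

0


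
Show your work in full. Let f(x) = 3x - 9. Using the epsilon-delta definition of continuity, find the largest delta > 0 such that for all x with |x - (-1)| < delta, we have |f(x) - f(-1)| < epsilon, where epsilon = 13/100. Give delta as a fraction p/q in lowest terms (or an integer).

We compute f(-1) = 3*(-1) - 9 = -12.
|f(x) - f(-1)| = |3x - 9 - (-12)| = |3(x - (-1))| = 3|x - (-1)|.
We need 3|x - (-1)| < 13/100, i.e. |x - (-1)| < 13/100 / 3 = 13/300.
So any delta <= 13/300 works. Conversely, if delta > 13/300, then x = -1 + 13/300 satisfies |x - (-1)| = 13/300 < delta but |f(x) - f(-1)| = 3 * 13/300 = 13/100, which is not < 13/100; so no larger delta works.
Hence the largest such delta is 13/300.

13/300


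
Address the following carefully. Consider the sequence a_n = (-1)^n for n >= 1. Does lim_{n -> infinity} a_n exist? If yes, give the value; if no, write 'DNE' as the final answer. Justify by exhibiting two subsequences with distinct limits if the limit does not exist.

Examine the behaviour of a_n along subsequences.
Even-n subsequence a_{2k} = 1 -> 1. Odd-n subsequence a_{2k+1} = -1 -> -1.
Since these two subsequential limits are 1 and -1, distinct, the full sequence cannot converge (a convergent sequence has all subsequences tending to the same limit). So lim a_n does not exist.

DNE


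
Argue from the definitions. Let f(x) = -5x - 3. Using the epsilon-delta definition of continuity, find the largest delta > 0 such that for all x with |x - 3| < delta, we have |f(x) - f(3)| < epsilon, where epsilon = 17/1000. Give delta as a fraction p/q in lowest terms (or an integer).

We compute f(3) = -5*(3) - 3 = -18.
|f(x) - f(3)| = |-5x - 3 - (-18)| = |-5(x - 3)| = 5|x - 3|.
We need 5|x - 3| < 17/1000, i.e. |x - 3| < 17/1000 / 5 = 17/5000.
So any delta <= 17/5000 works. Conversely, if delta > 17/5000, then x = 3 + 17/5000 satisfies |x - 3| = 17/5000 < delta but |f(x) - f(3)| = 5 * 17/5000 = 17/1000, which is not < 17/1000; so no larger delta works.
Hence the largest such delta is 17/5000.

17/5000


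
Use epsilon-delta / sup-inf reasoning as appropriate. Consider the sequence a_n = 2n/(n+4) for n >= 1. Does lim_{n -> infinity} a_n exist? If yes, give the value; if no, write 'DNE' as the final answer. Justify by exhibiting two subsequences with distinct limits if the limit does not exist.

Examine the behaviour of a_n along subsequences.
Even-n subsequence a_{2k} = 2(2k)/(2k+4) -> 2. Odd-n subsequence a_{2k+1} = 2(2k+1)/(2k+5) -> 2. Both tend to 2, which suggests the limit is 2; verify directly.
|a_n - 2| = |2n - 2(n+4)| / (n+4) = 8/(n+4) < 8/n for every n >= 1.
Given epsilon > 0, choose a positive integer N > 8/epsilon. Then for all n >= N, |a_n - 2| < 8/n <= 8/N < epsilon.
So by the definition of the limit, lim a_n exists and equals 2.

2


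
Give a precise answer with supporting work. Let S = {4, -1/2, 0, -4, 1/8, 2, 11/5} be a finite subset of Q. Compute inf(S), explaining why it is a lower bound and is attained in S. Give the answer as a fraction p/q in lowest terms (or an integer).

S is finite, so inf(S) = min(S).
Sorted increasing:
-4, -1/2, 0, 1/8, 2, 11/5, 4
The extremum is -4.
For every x in S, x >= -4. And -4 is in S, so it is attained.
Therefore inf(S) = -4.

-4


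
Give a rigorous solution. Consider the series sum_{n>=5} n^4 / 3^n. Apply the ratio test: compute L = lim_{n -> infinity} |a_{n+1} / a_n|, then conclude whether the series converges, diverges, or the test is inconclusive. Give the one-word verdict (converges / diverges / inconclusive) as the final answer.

Let a_n denote the general term. Form the ratio a_{n+1}/a_n and simplify:
a_{n+1}/a_n = (n + 1)^4/(3*n^4)
Take the limit as n -> infinity: L = 1/3.
Since L = 1/3 < 1, the ratio test implies the series converges.

converges


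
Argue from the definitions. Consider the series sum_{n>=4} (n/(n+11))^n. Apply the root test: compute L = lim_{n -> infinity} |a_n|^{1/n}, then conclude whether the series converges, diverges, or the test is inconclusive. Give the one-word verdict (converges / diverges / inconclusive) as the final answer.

Let a_n denote the general term. Form |a_n|^(1/n) and simplify:
|a_n|^(1/n) = n/(n + 11)
Take the limit as n -> infinity: L = 1.
Since L = 1, the root test is inconclusive. (In fact a_n = (n/(n+11))^n -> e^(-11) != 0, so the nth-term test shows divergence; but the root test itself gives no conclusion.)

inconclusive


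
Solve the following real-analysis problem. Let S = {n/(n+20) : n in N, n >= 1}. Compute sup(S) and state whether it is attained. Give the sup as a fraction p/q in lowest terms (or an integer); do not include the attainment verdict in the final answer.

Analysis:
- Values: 1/21, 1/11, 3/23, 1/6, ... strictly increasing.
- Minimum is 1/21 (n=1); inf = 1/21 (attained).
- n/(n+20) = 1 - 20/(n+20) -> 1 from below as n -> infinity, and never equals 1.
- So sup = 1 (not attained).
Conclusion: sup(S) = 1, not attained in S.

1


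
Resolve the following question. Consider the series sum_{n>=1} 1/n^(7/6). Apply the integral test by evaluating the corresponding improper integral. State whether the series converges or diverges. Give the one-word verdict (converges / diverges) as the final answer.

Let f(x) = x^(-7/6). Then f is positive, continuous, and decreasing on [1, infinity), so the integral test applies.
Compute the improper integral int_{1}^infinity f(x) dx:
  antiderivative F(x) = -6/x^(1/6).
  As x -> infinity, F(x) -> 0 (since p = 7/6 > 1).
  So int = F(infinity) - F(1) = 0 - (-6) = 6.
  Finite, so by the integral test, the series converges.

converges


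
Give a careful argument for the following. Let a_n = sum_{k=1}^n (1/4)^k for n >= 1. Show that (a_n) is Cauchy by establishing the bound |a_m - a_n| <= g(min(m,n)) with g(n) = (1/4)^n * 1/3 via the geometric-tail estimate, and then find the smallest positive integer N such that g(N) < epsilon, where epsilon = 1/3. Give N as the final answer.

For m > n >= 1: |a_m - a_n| = sum_{k=n+1}^m (1/4)^k < sum_{k=n+1}^infinity (1/4)^k = (1/4)^(n+1) / (1 - 1/4) = (1/4)^n * (1/4) * (4/3) = (1/4)^n * 1/3.
So g(n) = (1/4)^n / 3. Since g(n) -> 0, (a_n) is Cauchy.
Now solve g(N) < 1/3: (1/4)^N / 3 < 1/3 <=> 4^N > 1 / (3 * 1/3) = 1.
Check powers of 4: 4^0 = 1 <= 1, 4^1 = 4 > 1.
So the smallest such N is 1. Check: g(1) = 1/(3 * 4) = 1/12 < 1/3.

1


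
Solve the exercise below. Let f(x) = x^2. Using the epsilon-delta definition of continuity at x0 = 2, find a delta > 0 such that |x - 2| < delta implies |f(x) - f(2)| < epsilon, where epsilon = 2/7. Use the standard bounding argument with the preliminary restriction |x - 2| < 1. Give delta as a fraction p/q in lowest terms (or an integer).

Factor: |x^2 - (2)^2| = |x - 2| * |x + 2|.
Impose |x - 2| < 1 first. Then |x + 2| = |(x - 2) + 2*(2)| <= |x - 2| + 2*|2| < 1 + 4 = 5.
So |x^2 - (2)^2| < delta * 5.
We need delta * 5 <= 2/7, i.e. delta <= 2/7/5 = 2/35.
Since 2/35 < 1, this is tighter than 1; take delta = 2/35.
So delta = 2/35 works.

2/35


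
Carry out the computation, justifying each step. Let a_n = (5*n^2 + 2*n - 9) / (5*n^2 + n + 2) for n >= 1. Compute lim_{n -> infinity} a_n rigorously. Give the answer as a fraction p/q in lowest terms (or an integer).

Divide numerator and denominator by n^2, the highest power:
numerator / n^2 = 5 + 2/n - 9/n^2
denominator / n^2 = 5 + 1/n + 2/n^2
As n -> infinity, all terms of the form c/n^k (k >= 1) tend to 0.
So numerator / n^2 -> 5 and denominator / n^2 -> 5.
Therefore lim a_n = 1.

1


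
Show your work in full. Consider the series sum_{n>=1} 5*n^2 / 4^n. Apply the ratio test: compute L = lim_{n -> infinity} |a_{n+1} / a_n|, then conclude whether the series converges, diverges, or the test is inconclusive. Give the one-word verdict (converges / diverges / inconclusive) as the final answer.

Let a_n denote the general term. Form the ratio a_{n+1}/a_n and simplify:
a_{n+1}/a_n = (n + 1)^2/(4*n^2)
Take the limit as n -> infinity: L = 1/4.
Since L = 1/4 < 1, the ratio test implies the series converges.

converges


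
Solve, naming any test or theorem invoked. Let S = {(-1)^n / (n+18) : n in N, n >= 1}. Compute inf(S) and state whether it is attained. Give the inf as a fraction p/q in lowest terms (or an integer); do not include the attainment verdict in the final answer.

Analysis:
- Values: -1/19, 1/20, -1/21, 1/22, -1/23, ...
- Positive terms (even n): 1/(2+18), 1/(4+18), ... decreasing -> max = 1/20 (n=2).
- Negative terms (odd n): -1/(1+18), -1/(3+18), ... increasing -> min = -1/19 (n=1).
- So sup = 1/20 (attained at n=2); inf = -1/19 (attained at n=1).
Conclusion: inf(S) = -1/19, attained in S.

-1/19


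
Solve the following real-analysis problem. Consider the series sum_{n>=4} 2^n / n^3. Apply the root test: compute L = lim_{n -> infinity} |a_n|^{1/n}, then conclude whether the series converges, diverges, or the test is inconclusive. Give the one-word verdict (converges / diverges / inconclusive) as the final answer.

Let a_n denote the general term. Form |a_n|^(1/n) and simplify:
|a_n|^(1/n) = 2/n^(3/n)
Take the limit as n -> infinity: L = 2.
Since L = 2 > 1, the root test implies divergence.

diverges


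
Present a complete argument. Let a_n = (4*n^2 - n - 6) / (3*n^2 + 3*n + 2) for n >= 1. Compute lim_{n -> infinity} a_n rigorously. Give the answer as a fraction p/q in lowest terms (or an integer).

Divide numerator and denominator by n^2, the highest power:
numerator / n^2 = 4 - 1/n - 6/n^2
denominator / n^2 = 3 + 3/n + 2/n^2
As n -> infinity, all terms of the form c/n^k (k >= 1) tend to 0.
So numerator / n^2 -> 4 and denominator / n^2 -> 3.
Therefore lim a_n = 4/3.

4/3


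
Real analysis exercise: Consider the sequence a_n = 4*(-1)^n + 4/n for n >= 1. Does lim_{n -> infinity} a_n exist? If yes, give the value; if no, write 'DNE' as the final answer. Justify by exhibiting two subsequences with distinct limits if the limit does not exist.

Examine the behaviour of a_n along subsequences.
a_{2k} = 4 + 4/(2k) -> 4. a_{2k+1} = -4 + 4/(2k+1) -> -4.
Since these two subsequential limits are 4 and -4, distinct, the full sequence cannot converge (a convergent sequence has all subsequences tending to the same limit). So lim a_n does not exist.

DNE


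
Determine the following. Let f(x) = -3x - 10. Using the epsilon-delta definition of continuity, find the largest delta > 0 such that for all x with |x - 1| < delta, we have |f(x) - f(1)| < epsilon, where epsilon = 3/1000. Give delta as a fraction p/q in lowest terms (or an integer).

We compute f(1) = -3*(1) - 10 = -13.
|f(x) - f(1)| = |-3x - 10 - (-13)| = |-3(x - 1)| = 3|x - 1|.
We need 3|x - 1| < 3/1000, i.e. |x - 1| < 3/1000 / 3 = 1/1000.
So any delta <= 1/1000 works. Conversely, if delta > 1/1000, then x = 1 + 1/1000 satisfies |x - 1| = 1/1000 < delta but |f(x) - f(1)| = 3 * 1/1000 = 3/1000, which is not < 3/1000; so no larger delta works.
Hence the largest such delta is 1/1000.

1/1000


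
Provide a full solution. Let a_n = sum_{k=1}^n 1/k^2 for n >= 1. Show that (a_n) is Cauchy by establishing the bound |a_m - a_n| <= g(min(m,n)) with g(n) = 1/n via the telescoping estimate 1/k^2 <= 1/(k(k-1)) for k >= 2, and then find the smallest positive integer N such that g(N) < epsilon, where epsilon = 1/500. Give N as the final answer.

For m > n >= 1: |a_m - a_n| = sum_{k=n+1}^m 1/k^2.
Use 1/k^2 <= 1/(k(k-1)) = 1/(k-1) - 1/k for k >= 2:
sum_{k=n+1}^m 1/k^2 <= sum_{k=n+1}^m (1/(k-1) - 1/k) = 1/n - 1/m <= 1/n.
By symmetry the same bound holds with n,m swapped, so |a_m - a_n| <= 1/min(m,n) = g(min(m,n)). Since g(n) -> 0, (a_n) is Cauchy.
Now solve g(N) < 1/500: 1/N < 1/500 <=> N > 1/(1/500) = 500.
The smallest integer strictly greater than 500 is N = 501.
Check: g(501) = 1/501 < 1/500; g(500) = 1/500 >= 1/500. So N = 501.

501


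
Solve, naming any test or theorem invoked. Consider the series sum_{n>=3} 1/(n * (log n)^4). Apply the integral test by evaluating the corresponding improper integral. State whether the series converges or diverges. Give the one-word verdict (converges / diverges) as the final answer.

Let f(x) = 1/(x*log(x)^4). Then f is positive, continuous, and decreasing on [3, infinity), so the integral test applies.
Compute the improper integral int_{3}^infinity f(x) dx:
  antiderivative F(x) = -1/(3*log(x)^3).
  F(x) -> 0 as x -> infinity.  int = 0 - F(3) = 1/(3*log(3)^3) < infinity. By the integral test, the series converges.

converges


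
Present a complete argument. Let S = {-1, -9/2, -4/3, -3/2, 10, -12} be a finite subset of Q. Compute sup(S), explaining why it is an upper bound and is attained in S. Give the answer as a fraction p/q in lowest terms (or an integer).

S is finite, so sup(S) = max(S).
Sorted decreasing:
10, -1, -4/3, -3/2, -9/2, -12
The extremum is 10.
For every x in S, x <= 10. And 10 is in S, so it is attained.
Therefore sup(S) = 10.

10


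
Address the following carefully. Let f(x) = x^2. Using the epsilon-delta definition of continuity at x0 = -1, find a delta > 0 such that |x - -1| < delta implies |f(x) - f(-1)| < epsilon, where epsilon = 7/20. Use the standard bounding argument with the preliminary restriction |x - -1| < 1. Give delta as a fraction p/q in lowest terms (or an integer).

Factor: |x^2 - (-1)^2| = |x - -1| * |x + -1|.
Impose |x - -1| < 1 first. Then |x + -1| = |(x - -1) + 2*(-1)| <= |x - -1| + 2*|-1| < 1 + 2 = 3.
So |x^2 - (-1)^2| < delta * 3.
We need delta * 3 <= 7/20, i.e. delta <= 7/20/3 = 7/60.
Since 7/60 < 1, this is tighter than 1; take delta = 7/60.
So delta = 7/60 works.

7/60


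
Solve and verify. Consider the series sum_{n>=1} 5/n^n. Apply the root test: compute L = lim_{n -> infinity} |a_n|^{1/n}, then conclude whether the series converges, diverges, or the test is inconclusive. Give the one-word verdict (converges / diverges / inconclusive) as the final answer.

Let a_n denote the general term. Form |a_n|^(1/n) and simplify:
|a_n|^(1/n) = 5^(1/n)/n
Take the limit as n -> infinity: L = 0.
Since L = 0 < 1, the root test implies convergence.

converges


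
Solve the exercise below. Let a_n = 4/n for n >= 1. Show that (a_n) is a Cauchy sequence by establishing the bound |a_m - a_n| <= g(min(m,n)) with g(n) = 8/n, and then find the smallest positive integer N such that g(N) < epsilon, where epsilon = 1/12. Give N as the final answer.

For any m, n >= 1, by the triangle inequality:
|a_m - a_n| = |4/m - 4/n| <= 4*1/m + 4*1/n <= 8/min(m,n).
So g(n) = 8/n bounds the Cauchy difference. Since g(n) -> 0, (a_n) is Cauchy.
Now solve g(N) < 1/12: 8/N < 1/12 <=> N > 8 / (1/12) = 96.
The smallest integer strictly greater than 96 is N = 97.
Check: g(97) = 8/97 = 8/97 < 1/12; g(96) = 1/12 >= 1/12. So N = 97.

97


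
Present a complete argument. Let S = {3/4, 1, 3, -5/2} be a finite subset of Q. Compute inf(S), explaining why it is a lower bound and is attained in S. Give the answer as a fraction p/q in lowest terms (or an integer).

S is finite, so inf(S) = min(S).
Sorted increasing:
-5/2, 3/4, 1, 3
The extremum is -5/2.
For every x in S, x >= -5/2. And -5/2 is in S, so it is attained.
Therefore inf(S) = -5/2.

-5/2


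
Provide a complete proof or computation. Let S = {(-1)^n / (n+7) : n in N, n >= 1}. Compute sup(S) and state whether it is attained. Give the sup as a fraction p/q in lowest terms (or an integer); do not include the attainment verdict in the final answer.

Analysis:
- Values: -1/8, 1/9, -1/10, 1/11, -1/12, ...
- Positive terms (even n): 1/(2+7), 1/(4+7), ... decreasing -> max = 1/9 (n=2).
- Negative terms (odd n): -1/(1+7), -1/(3+7), ... increasing -> min = -1/8 (n=1).
- So sup = 1/9 (attained at n=2); inf = -1/8 (attained at n=1).
Conclusion: sup(S) = 1/9, attained in S.

1/9


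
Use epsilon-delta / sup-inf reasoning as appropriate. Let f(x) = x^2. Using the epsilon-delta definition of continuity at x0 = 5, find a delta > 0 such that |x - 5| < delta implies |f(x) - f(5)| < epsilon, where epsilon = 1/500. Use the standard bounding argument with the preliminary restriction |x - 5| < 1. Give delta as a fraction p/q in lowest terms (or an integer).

Factor: |x^2 - (5)^2| = |x - 5| * |x + 5|.
Impose |x - 5| < 1 first. Then |x + 5| = |(x - 5) + 2*(5)| <= |x - 5| + 2*|5| < 1 + 10 = 11.
So |x^2 - (5)^2| < delta * 11.
We need delta * 11 <= 1/500, i.e. delta <= 1/500/11 = 1/5500.
Since 1/5500 < 1, this is tighter than 1; take delta = 1/5500.
So delta = 1/5500 works.

1/5500


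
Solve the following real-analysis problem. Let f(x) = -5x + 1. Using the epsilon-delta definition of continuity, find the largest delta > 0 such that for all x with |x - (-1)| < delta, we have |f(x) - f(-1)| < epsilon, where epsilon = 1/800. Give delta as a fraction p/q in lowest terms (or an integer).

We compute f(-1) = -5*(-1) + 1 = 6.
|f(x) - f(-1)| = |-5x + 1 - (6)| = |-5(x - (-1))| = 5|x - (-1)|.
We need 5|x - (-1)| < 1/800, i.e. |x - (-1)| < 1/800 / 5 = 1/4000.
So any delta <= 1/4000 works. Conversely, if delta > 1/4000, then x = -1 + 1/4000 satisfies |x - (-1)| = 1/4000 < delta but |f(x) - f(-1)| = 5 * 1/4000 = 1/800, which is not < 1/800; so no larger delta works.
Hence the largest such delta is 1/4000.

1/4000


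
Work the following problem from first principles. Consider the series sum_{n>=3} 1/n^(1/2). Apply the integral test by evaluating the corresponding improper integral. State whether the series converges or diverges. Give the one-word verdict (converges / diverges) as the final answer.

Let f(x) = 1/sqrt(x). Then f is positive, continuous, and decreasing on [3, infinity), so the integral test applies.
Compute the improper integral int_{3}^infinity f(x) dx:
  antiderivative F(x) = 2*sqrt(x).
  As x -> infinity, F(x) -> infinity (since p = 1/2 < 1).
  So the integral diverges. By the integral test, the series diverges.

diverges


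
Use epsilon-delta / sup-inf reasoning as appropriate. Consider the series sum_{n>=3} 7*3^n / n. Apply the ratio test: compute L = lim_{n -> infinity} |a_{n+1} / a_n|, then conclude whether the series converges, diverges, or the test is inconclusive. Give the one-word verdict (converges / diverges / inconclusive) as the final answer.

Let a_n denote the general term. Form the ratio a_{n+1}/a_n and simplify:
a_{n+1}/a_n = 3*n/(n + 1)
Take the limit as n -> infinity: L = 3.
Since L = 3 > 1 (or L = infinity), the ratio test implies the series diverges.

diverges


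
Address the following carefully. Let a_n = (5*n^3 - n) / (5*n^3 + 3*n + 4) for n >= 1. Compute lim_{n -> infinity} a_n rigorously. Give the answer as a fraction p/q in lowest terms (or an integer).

Divide numerator and denominator by n^3, the highest power:
numerator / n^3 = 5 - 1/n^2
denominator / n^3 = 5 + 3/n^2 + 4/n^3
As n -> infinity, all terms of the form c/n^k (k >= 1) tend to 0.
So numerator / n^3 -> 5 and denominator / n^3 -> 5.
Therefore lim a_n = 1.

1


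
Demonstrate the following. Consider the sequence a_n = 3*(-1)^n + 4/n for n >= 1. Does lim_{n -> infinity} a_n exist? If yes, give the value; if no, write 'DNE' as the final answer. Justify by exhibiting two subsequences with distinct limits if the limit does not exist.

Examine the behaviour of a_n along subsequences.
a_{2k} = 3 + 4/(2k) -> 3. a_{2k+1} = -3 + 4/(2k+1) -> -3.
Since these two subsequential limits are 3 and -3, distinct, the full sequence cannot converge (a convergent sequence has all subsequences tending to the same limit). So lim a_n does not exist.

DNE


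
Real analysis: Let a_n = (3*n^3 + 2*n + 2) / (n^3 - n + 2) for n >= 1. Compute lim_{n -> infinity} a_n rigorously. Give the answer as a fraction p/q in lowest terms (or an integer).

Divide numerator and denominator by n^3, the highest power:
numerator / n^3 = 3 + 2/n^2 + 2/n^3
denominator / n^3 = 1 - 1/n^2 + 2/n^3
As n -> infinity, all terms of the form c/n^k (k >= 1) tend to 0.
So numerator / n^3 -> 3 and denominator / n^3 -> 1.
Therefore lim a_n = 3.

3


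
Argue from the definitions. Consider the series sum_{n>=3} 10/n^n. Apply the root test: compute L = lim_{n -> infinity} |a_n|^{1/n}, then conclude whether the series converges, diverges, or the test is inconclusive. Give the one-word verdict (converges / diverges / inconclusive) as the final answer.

Let a_n denote the general term. Form |a_n|^(1/n) and simplify:
|a_n|^(1/n) = 10^(1/n)/n
Take the limit as n -> infinity: L = 0.
Since L = 0 < 1, the root test implies convergence.

converges


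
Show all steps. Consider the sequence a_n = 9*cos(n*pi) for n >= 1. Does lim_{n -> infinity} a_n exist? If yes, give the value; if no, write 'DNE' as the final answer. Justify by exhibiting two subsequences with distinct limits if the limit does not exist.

Examine the behaviour of a_n along subsequences.
cos(n*pi) = (-1)^n, so a_n = 9*(-1)^n. a_{2k} = 9 -> 9. a_{2k+1} = -9 -> -9.
Since these two subsequential limits are 9 and -9, distinct, the full sequence cannot converge (a convergent sequence has all subsequences tending to the same limit). So lim a_n does not exist.

DNE


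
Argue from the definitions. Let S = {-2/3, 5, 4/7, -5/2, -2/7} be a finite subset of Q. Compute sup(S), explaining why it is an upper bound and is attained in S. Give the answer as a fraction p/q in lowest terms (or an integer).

S is finite, so sup(S) = max(S).
Sorted decreasing:
5, 4/7, -2/7, -2/3, -5/2
The extremum is 5.
For every x in S, x <= 5. And 5 is in S, so it is attained.
Therefore sup(S) = 5.

5


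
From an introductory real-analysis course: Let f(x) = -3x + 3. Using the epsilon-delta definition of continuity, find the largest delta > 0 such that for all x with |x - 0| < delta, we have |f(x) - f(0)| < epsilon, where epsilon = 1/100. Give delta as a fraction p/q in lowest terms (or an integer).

We compute f(0) = -3*(0) + 3 = 3.
|f(x) - f(0)| = |-3x + 3 - (3)| = |-3(x - 0)| = 3|x - 0|.
We need 3|x - 0| < 1/100, i.e. |x - 0| < 1/100 / 3 = 1/300.
So any delta <= 1/300 works. Conversely, if delta > 1/300, then x = 0 + 1/300 satisfies |x - 0| = 1/300 < delta but |f(x) - f(0)| = 3 * 1/300 = 1/100, which is not < 1/100; so no larger delta works.
Hence the largest such delta is 1/300.

1/300


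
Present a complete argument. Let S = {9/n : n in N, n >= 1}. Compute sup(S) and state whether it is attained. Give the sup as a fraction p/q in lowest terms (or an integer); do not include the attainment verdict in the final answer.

Analysis:
- Values: 9, 9/2, 3, 9/4, ... strictly decreasing.
- The maximum is 9 (n=1); sup = 9 (attained).
- The set is bounded below by 0; 9/n -> 0 so 0 is the greatest lower bound.
- 0 is not in the set, so inf = 0 is not attained.
Conclusion: sup(S) = 9, attained in S.

9


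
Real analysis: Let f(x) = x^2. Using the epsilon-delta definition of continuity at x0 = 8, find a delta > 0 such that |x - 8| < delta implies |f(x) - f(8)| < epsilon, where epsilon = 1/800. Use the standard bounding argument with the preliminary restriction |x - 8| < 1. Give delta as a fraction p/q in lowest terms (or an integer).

Factor: |x^2 - (8)^2| = |x - 8| * |x + 8|.
Impose |x - 8| < 1 first. Then |x + 8| = |(x - 8) + 2*(8)| <= |x - 8| + 2*|8| < 1 + 16 = 17.
So |x^2 - (8)^2| < delta * 17.
We need delta * 17 <= 1/800, i.e. delta <= 1/800/17 = 1/13600.
Since 1/13600 < 1, this is tighter than 1; take delta = 1/13600.
So delta = 1/13600 works.

1/13600


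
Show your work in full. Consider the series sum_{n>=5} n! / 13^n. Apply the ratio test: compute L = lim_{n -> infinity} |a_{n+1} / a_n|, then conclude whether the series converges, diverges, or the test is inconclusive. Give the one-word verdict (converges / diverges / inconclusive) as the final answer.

Let a_n denote the general term. Form the ratio a_{n+1}/a_n and simplify:
a_{n+1}/a_n = n/13 + 1/13
Take the limit as n -> infinity: L = infinity.
Since L = infinity > 1 (or L = infinity), the ratio test implies the series diverges.

diverges


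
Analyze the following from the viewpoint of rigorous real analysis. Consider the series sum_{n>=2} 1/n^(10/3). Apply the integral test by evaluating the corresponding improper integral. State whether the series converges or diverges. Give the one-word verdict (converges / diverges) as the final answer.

Let f(x) = x^(-10/3). Then f is positive, continuous, and decreasing on [2, infinity), so the integral test applies.
Compute the improper integral int_{2}^infinity f(x) dx:
  antiderivative F(x) = -3/(7*x^(7/3)).
  As x -> infinity, F(x) -> 0 (since p = 10/3 > 1).
  So int = F(infinity) - F(2) = 0 - (-3*2^(2/3)/56) = 3*2^(2/3)/56.
  Finite, so by the integral test, the series converges.

converges


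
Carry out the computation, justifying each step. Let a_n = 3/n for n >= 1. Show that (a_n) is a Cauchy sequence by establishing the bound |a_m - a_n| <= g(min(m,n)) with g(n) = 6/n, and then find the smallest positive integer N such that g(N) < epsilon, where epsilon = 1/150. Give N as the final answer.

For any m, n >= 1, by the triangle inequality:
|a_m - a_n| = |3/m - 3/n| <= 3*1/m + 3*1/n <= 6/min(m,n).
So g(n) = 6/n bounds the Cauchy difference. Since g(n) -> 0, (a_n) is Cauchy.
Now solve g(N) < 1/150: 6/N < 1/150 <=> N > 6 / (1/150) = 900.
The smallest integer strictly greater than 900 is N = 901.
Check: g(901) = 6/901 = 6/901 < 1/150; g(900) = 1/150 >= 1/150. So N = 901.

901


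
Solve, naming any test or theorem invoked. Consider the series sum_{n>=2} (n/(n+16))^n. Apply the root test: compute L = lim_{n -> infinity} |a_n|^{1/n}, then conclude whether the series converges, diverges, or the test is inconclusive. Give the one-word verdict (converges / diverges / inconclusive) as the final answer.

Let a_n denote the general term. Form |a_n|^(1/n) and simplify:
|a_n|^(1/n) = n/(n + 16)
Take the limit as n -> infinity: L = 1.
Since L = 1, the root test is inconclusive. (In fact a_n = (n/(n+16))^n -> e^(-16) != 0, so the nth-term test shows divergence; but the root test itself gives no conclusion.)

inconclusive


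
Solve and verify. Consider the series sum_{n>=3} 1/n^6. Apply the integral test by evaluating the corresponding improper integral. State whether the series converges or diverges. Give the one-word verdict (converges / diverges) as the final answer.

Let f(x) = x^(-6). Then f is positive, continuous, and decreasing on [3, infinity), so the integral test applies.
Compute the improper integral int_{3}^infinity f(x) dx:
  antiderivative F(x) = -1/(5*x^5).
  As x -> infinity, F(x) -> 0 (since p = 6 > 1).
  So int = F(infinity) - F(3) = 0 - (-1/1215) = 1/1215.
  Finite, so by the integral test, the series converges.

converges
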